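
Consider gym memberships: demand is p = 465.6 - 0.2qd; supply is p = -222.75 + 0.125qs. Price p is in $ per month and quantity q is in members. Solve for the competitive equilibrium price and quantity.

In direct form, qd = 2328 - 5p and qs = 1782 + 8p.
Equating demand and supply, 2328 - 5p = 1782 + 8p gives 13p = 546, so p* = 42.
Plugging p* into demand: q* = 2328 - 5(42) = 2118.

p* = 42, q* = 2118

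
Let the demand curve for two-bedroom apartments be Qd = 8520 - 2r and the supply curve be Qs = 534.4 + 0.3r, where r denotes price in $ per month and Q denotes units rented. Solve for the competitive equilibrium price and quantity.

r* = 3472, Q* = 1576

At equilibrium Qd = Qs, so 8520 - 2r = 534.4 + 0.3r; collecting terms, 7985.6 = 2.3r and r* = 3472.
Then Q* = 8520 - 2(3472) = 1576.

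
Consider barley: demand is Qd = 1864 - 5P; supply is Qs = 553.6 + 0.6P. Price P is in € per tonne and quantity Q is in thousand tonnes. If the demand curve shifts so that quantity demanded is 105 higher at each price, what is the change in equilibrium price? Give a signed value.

ΔP = 18.75

At equilibrium Qd = Qs, so 1864 - 5P = 553.6 + 0.6P; collecting terms, 1310.4 = 5.6P and P* = 234.
Plugging P* into demand: Q* = 1864 - 5(234) = 694.
After the shift, demand is Qd = 1969 - 5P.
New equilibrium: 1415.4 = 5.6P, so P = 252.75 and Q = 705.25.
ΔP = 252.75 - 234 = 18.75.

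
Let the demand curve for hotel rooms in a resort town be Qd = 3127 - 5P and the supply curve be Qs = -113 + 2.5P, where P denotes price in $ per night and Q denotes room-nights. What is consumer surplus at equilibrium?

Set Qd = Qs: 3127 - 5P = -113 + 2.5P, so 3240 = 7.5P and P* = 432.
Then Q* = 3127 - 5(432) = 967.
Demand choke price (Qd = 0): P = 3127/5 = 625.4. Consumer surplus = ½ × (625.4 - 432) × 967 = 93508.9.

Consumer surplus = 93508.9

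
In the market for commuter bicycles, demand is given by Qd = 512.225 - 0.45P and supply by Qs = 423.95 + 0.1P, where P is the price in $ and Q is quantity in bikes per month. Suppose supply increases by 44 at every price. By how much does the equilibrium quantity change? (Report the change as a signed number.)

ΔQ = 36

At equilibrium Qd = Qs, so 512.225 - 0.45P = 423.95 + 0.1P; collecting terms, 88.275 = 0.55P and P* = 160.5.
Then Q* = 512.225 - 0.45(160.5) = 440.
After the shift, supply is Qs = 467.95 + 0.1P.
Re-solving, 0.55P = 44.275 gives P = 80.5 and Q = 476.
ΔQ = 476 - 440 = 36.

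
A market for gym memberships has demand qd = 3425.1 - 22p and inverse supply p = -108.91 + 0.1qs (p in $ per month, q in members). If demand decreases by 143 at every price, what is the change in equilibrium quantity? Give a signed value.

Solving each curve for q: qs = 1089.1 + 10p.
At equilibrium qd = qs, so 3425.1 - 22p = 1089.1 + 10p; collecting terms, 2336 = 32p and p* = 73.
Then q* = 3425.1 - 22(73) = 1819.1.
After the shift, demand is qd = 3282.1 - 22p.
Re-solving, 32p = 2193 gives p = 68.53125 and q = 1774.4125.
Δq = 1774.4125 - 1819.1 = -44.6875.

Δq = -44.6875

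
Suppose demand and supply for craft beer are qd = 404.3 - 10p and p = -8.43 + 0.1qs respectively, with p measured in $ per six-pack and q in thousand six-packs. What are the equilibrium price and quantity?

p* = 16, q* = 244.3

Rewriting in direct form: qs = 84.3 + 10p.
Set qd = qs: 404.3 - 10p = 84.3 + 10p, so 320 = 20p and p* = 16.
Substitute back: q* = 404.3 - 10(16) = 244.3.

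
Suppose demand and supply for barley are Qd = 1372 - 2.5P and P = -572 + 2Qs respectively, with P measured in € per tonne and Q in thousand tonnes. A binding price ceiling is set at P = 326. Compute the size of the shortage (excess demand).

Shortage = 108

Rewriting in direct form: Qs = 286 + 0.5P.
At P = 326: Qd = 557 and Qs = 449.
Shortage = Qd - Qs = 557 - 449 = 108.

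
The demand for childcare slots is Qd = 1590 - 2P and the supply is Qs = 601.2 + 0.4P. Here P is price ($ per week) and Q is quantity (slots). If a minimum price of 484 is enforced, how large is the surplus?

Evaluating both curves at the floor price 484 gives Qd = 622, Qs = 794.8.
Surplus = Qs - Qd = 794.8 - 622 = 172.8.

Surplus = 172.8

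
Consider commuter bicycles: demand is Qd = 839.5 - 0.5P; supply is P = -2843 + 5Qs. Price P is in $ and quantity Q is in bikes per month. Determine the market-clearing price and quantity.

In direct form, Qs = 568.6 + 0.2P.
Set Qd = Qs: 839.5 - 0.5P = 568.6 + 0.2P, so 270.9 = 0.7P and P* = 387.
Then Q* = 839.5 - 0.5(387) = 646.

P* = 387, Q* = 646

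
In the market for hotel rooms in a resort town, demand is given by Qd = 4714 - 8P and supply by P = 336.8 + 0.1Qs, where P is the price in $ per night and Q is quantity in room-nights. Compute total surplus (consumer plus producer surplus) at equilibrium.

Solving each curve for Q: Qs = -3368 + 10P.
At equilibrium Qd = Qs, so 4714 - 8P = -3368 + 10P; collecting terms, 8082 = 18P and P* = 449.
Then Q* = 4714 - 8(449) = 1122.
Demand choke price = 589.25; supply choke price = 336.8. CS = ½(589.25 - 449)(1122) = 78680.25; PS = ½(449 - 336.8)(1122) = 62944.2. Total surplus = 141624.45.

Total surplus = 141624.45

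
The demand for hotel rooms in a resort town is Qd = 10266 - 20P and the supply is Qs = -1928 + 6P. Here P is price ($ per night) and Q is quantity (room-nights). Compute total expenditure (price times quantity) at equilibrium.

Total expenditure = 415534

The market clears where 10266 - 20P = -1928 + 6P. Rearranging, 26P = 12194, hence P* = 469.
From the demand curve, Q* = 10266 - 20(469) = 886.
Total expenditure = P* × Q* = 469 × 886 = 415534.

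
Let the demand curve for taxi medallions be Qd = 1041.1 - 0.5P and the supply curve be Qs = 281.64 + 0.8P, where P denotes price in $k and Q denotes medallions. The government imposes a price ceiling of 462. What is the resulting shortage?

Shortage = 158.86

With P fixed at 462, quantity demanded is 810.1 and quantity supplied is 651.24.
Shortage = Qd - Qs = 810.1 - 651.24 = 158.86.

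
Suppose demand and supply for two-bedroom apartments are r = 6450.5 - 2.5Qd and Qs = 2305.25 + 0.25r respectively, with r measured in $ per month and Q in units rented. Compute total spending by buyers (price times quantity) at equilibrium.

In direct form, Qd = 2580.2 - 0.4r.
The market clears where 2580.2 - 0.4r = 2305.25 + 0.25r. Rearranging, 0.65r = 274.95, hence r* = 423.
From the demand curve, Q* = 2580.2 - 0.4(423) = 2411.
Total spending by buyers = r* × Q* = 423 × 2411 = 1019853.

Total spending by buyers = 1019853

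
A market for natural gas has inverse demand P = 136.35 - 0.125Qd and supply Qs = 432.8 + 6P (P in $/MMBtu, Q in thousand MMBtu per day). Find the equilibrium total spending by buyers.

Total spending by buyers = 33595.6

In direct form, Qd = 1090.8 - 8P.
At equilibrium Qd = Qs, so 1090.8 - 8P = 432.8 + 6P; collecting terms, 658 = 14P and P* = 47.
Then Q* = 1090.8 - 8(47) = 714.8.
Total spending by buyers = P* × Q* = 47 × 714.8 = 33595.6.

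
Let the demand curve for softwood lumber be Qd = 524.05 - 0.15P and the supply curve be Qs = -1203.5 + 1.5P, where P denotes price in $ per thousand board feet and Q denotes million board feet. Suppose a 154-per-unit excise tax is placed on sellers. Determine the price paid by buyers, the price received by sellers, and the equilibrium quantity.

The tax drives a wedge P_b - P_s = 154. Substituting P_s = P_b - 154 into supply: Qs = -1434.5 + 1.5P_b.
Market clearing requires 524.05 - 0.15P_b = -1434.5 + 1.5P_b; hence 1958.55 = 1.65P_b and P_b = 1187.
So P_s = 1033 and the quantity traded is Q = 524.05 - 0.15(1187) = 346.

P_b = 1187, P_s = 1033, Q = 346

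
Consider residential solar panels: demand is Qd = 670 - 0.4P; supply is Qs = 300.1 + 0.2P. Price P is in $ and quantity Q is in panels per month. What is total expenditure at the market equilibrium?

The market clears where 670 - 0.4P = 300.1 + 0.2P. Rearranging, 0.6P = 369.9, hence P* = 616.5.
Substitute back: Q* = 670 - 0.4(616.5) = 423.4.
Total expenditure = P* × Q* = 616.5 × 423.4 = 261026.1.

Total expenditure = 261026.1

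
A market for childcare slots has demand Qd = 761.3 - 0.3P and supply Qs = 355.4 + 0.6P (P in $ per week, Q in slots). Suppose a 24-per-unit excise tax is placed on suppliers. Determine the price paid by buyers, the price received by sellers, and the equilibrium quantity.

P_b = 467, P_s = 443, Q = 621.2

The tax drives a wedge P_b - P_s = 24. Substituting P_s = P_b - 24 into supply: Qs = 341 + 0.6P_b.
Market clearing requires 761.3 - 0.3P_b = 341 + 0.6P_b; hence 420.3 = 0.9P_b and P_b = 467.
Then P_s = 467 - 24 = 443 and Q = 761.3 - 0.3(467) = 621.2.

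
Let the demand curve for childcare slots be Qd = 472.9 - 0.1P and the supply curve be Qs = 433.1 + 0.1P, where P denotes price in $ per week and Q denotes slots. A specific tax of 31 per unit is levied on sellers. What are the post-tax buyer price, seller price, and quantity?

The tax drives a wedge P_b - P_s = 31. Substituting P_s = P_b - 31 into supply: Qs = 430 + 0.1P_b.
Set Qd = Qs: 472.9 - 0.1P_b = 430 + 0.1P_b, so 42.9 = 0.2P_b and P_b = 214.5.
Then P_s = 214.5 - 31 = 183.5 and Q = 472.9 - 0.1(214.5) = 451.45.

P_b = 214.5, P_s = 183.5, Q = 451.45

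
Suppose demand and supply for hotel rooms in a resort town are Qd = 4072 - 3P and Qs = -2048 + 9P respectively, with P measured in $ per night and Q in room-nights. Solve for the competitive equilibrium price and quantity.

At equilibrium Qd = Qs, so 4072 - 3P = -2048 + 9P; collecting terms, 6120 = 12P and P* = 510.
Then Q* = 4072 - 3(510) = 2542.

P* = 510, Q* = 2542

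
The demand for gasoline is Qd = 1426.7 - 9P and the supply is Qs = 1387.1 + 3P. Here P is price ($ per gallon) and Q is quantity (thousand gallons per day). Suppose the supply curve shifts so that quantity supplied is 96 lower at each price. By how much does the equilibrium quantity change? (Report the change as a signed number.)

Equating demand and supply, 1426.7 - 9P = 1387.1 + 3P gives 12P = 39.6, so P* = 3.3.
Substitute back: Q* = 1426.7 - 9(3.3) = 1397.
After the shift, supply is Qs = 1291.1 + 3P.
New equilibrium: 135.6 = 12P, so P = 11.3 and Q = 1325.
ΔQ = 1325 - 1397 = -72.

ΔQ = -72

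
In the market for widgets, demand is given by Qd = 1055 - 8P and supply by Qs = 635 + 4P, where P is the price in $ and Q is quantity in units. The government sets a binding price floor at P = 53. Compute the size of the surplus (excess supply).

With P fixed at 53, quantity demanded is 631 and quantity supplied is 847.
Surplus = Qs - Qd = 847 - 631 = 216.

Surplus = 216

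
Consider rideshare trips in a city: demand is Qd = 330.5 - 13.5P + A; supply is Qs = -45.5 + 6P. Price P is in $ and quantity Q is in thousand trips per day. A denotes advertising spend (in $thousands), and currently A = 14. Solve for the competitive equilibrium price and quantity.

With A = 14, demand is Qd = 344.5 - 13.5P.
Equating demand and supply, 344.5 - 13.5P = -45.5 + 6P gives 19.5P = 390, so P* = 20.
Plugging P* into demand: Q* = 344.5 - 13.5(20) = 74.5.

P* = 20, Q* = 74.5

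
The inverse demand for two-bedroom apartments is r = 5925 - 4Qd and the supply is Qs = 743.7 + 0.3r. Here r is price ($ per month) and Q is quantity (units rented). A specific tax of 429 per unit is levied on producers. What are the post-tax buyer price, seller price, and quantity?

r_b = 1575, r_s = 1146, Q = 1087.5

Solving each curve for Q: Qd = 1481.25 - 0.25r.
With a tax of 429 on producers, they supply based on the net price r_s = r_b - 429, so Qs = 615 + 0.3r_b.
Set Qd = Qs: 1481.25 - 0.25r_b = 615 + 0.3r_b, so 866.25 = 0.55r_b and r_b = 1575.
So r_s = 1146 and the quantity traded is Q = 1481.25 - 0.25(1575) = 1087.5.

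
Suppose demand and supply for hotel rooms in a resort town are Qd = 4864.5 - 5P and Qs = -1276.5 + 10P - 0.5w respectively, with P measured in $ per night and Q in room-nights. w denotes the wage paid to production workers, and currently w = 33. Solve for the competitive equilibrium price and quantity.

P* = 410.5, Q* = 2812

With w = 33, supply is Qs = -1293 + 10P.
The market clears where 4864.5 - 5P = -1293 + 10P. Rearranging, 15P = 6157.5, hence P* = 410.5.
Substitute back: Q* = 4864.5 - 5(410.5) = 2812.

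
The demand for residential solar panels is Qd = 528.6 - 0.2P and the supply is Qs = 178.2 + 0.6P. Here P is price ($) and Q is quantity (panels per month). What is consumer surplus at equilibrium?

Consumer surplus = 486202.5

At equilibrium Qd = Qs, so 528.6 - 0.2P = 178.2 + 0.6P; collecting terms, 350.4 = 0.8P and P* = 438.
Then Q* = 528.6 - 0.2(438) = 441.
Demand choke price (Qd = 0): P = 528.6/0.2 = 2643. Consumer surplus = ½ × (2643 - 438) × 441 = 486202.5.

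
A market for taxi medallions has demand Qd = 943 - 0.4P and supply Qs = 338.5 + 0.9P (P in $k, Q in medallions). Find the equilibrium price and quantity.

The market clears where 943 - 0.4P = 338.5 + 0.9P. Rearranging, 1.3P = 604.5, hence P* = 465.
Plugging P* into demand: Q* = 943 - 0.4(465) = 757.

P* = 465, Q* = 757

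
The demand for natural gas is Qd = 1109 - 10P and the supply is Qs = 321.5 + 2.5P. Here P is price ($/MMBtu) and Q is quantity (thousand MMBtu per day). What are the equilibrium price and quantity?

P* = 63, Q* = 479

Equating demand and supply, 1109 - 10P = 321.5 + 2.5P gives 12.5P = 787.5, so P* = 63.
Substitute back: Q* = 1109 - 10(63) = 479.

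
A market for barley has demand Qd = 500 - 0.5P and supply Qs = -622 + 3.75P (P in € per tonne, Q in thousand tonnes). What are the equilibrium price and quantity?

P* = 264, Q* = 368

At equilibrium Qd = Qs, so 500 - 0.5P = -622 + 3.75P; collecting terms, 1122 = 4.25P and P* = 264.
Plugging P* into demand: Q* = 500 - 0.5(264) = 368.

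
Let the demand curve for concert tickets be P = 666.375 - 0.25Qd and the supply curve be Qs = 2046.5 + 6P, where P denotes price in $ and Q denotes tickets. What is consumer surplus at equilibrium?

Consumer surplus = 730780.05125

Solving each curve for Q: Qd = 2665.5 - 4P.
The market clears where 2665.5 - 4P = 2046.5 + 6P. Rearranging, 10P = 619, hence P* = 61.9.
Substitute back: Q* = 2665.5 - 4(61.9) = 2417.9.
Demand choke price (Qd = 0): P = 2665.5/4 = 666.375. Consumer surplus = ½ × (666.375 - 61.9) × 2417.9 = 730780.05125.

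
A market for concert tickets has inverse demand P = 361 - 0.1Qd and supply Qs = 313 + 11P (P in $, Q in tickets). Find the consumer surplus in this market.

Consumer surplus = 208080

Inverting to quantity form: Qd = 3610 - 10P.
Equating demand and supply, 3610 - 10P = 313 + 11P gives 21P = 3297, so P* = 157.
Then Q* = 3610 - 10(157) = 2040.
Demand choke price (Qd = 0): P = 3610/10 = 361. Consumer surplus = ½ × (361 - 157) × 2040 = 208080.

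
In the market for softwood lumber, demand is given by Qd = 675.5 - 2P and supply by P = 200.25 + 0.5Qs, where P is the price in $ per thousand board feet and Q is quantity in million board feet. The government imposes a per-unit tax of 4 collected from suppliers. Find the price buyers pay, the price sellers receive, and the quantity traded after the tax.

Rewriting in direct form: Qs = -400.5 + 2P.
With a tax of 4 on suppliers, they supply based on the net price P_s = P_b - 4, so Qs = -408.5 + 2P_b.
Market clearing requires 675.5 - 2P_b = -408.5 + 2P_b; hence 1084 = 4P_b and P_b = 271.
Then P_s = 271 - 4 = 267 and Q = 675.5 - 2(271) = 133.5.

P_b = 271, P_s = 267, Q = 133.5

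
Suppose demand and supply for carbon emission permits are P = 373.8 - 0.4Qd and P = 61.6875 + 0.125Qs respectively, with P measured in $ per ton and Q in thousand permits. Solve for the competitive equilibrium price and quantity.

Rewriting in direct form: Qd = 934.5 - 2.5P and Qs = -493.5 + 8P.
Set Qd = Qs: 934.5 - 2.5P = -493.5 + 8P, so 1428 = 10.5P and P* = 136.
Then Q* = 934.5 - 2.5(136) = 594.5.

P* = 136, Q* = 594.5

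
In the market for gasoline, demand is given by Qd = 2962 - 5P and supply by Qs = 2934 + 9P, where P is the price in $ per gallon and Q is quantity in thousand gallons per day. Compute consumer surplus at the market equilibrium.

Equating demand and supply, 2962 - 5P = 2934 + 9P gives 14P = 28, so P* = 2.
Substitute back: Q* = 2962 - 5(2) = 2952.
Demand choke price (Qd = 0): P = 2962/5 = 592.4. Consumer surplus = ½ × (592.4 - 2) × 2952 = 871430.4.

Consumer surplus = 871430.4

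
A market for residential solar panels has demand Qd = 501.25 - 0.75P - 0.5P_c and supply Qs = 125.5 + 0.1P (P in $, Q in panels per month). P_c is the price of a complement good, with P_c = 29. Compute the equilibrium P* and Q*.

P* = 425, Q* = 168

With P_c = 29, demand is Qd = 486.75 - 0.75P.
At equilibrium Qd = Qs, so 486.75 - 0.75P = 125.5 + 0.1P; collecting terms, 361.25 = 0.85P and P* = 425.
Then Q* = 486.75 - 0.75(425) = 168.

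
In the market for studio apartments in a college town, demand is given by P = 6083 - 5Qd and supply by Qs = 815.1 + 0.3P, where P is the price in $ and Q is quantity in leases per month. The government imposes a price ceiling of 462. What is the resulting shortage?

Solving each curve for Q: Qd = 1216.6 - 0.2P.
At P = 462: Qd = 1124.2 and Qs = 953.7.
Shortage = Qd - Qs = 1124.2 - 953.7 = 170.5.

Shortage = 170.5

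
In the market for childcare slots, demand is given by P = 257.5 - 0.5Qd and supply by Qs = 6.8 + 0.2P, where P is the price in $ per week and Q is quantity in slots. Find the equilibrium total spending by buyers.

Total spending by buyers = 12243

Rewriting in direct form: Qd = 515 - 2P.
The market clears where 515 - 2P = 6.8 + 0.2P. Rearranging, 2.2P = 508.2, hence P* = 231.
From the demand curve, Q* = 515 - 2(231) = 53.
Total spending by buyers = P* × Q* = 231 × 53 = 12243.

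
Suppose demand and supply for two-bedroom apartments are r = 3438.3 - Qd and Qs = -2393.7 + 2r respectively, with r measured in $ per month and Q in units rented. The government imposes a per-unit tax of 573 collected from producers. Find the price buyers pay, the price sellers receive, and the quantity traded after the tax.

Inverting to quantity form: Qd = 3438.3 - r.
The tax drives a wedge r_b - r_s = 573. Substituting r_s = r_b - 573 into supply: Qs = -3539.7 + 2r_b.
Equate demand and the shifted supply: 3438.3 - r_b = -3539.7 + 2r_b, giving 3r_b = 6978, so r_b = 2326.
So r_s = 1753 and the quantity traded is Q = 3438.3 - 2326 = 1112.3.

r_b = 2326, r_s = 1753, Q = 1112.3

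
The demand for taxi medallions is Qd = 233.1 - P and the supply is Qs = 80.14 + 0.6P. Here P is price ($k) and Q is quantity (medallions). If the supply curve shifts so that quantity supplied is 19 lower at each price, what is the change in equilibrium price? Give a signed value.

The market clears where 233.1 - P = 80.14 + 0.6P. Rearranging, 1.6P = 152.96, hence P* = 95.6.
Plugging P* into demand: Q* = 233.1 - 95.6 = 137.5.
After the shift, supply is Qs = 61.14 + 0.6P.
Re-solving, 1.6P = 171.96 gives P = 107.475 and Q = 125.625.
ΔP = 107.475 - 95.6 = 11.875.

ΔP = 11.875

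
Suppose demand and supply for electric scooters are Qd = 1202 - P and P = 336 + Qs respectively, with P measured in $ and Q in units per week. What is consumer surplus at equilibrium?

Rewriting in direct form: Qs = -336 + P.
At equilibrium Qd = Qs, so 1202 - P = -336 + P; collecting terms, 1538 = 2P and P* = 769.
Substitute back: Q* = 1202 - 769 = 433.
Demand choke price (Qd = 0): P = 1202. Consumer surplus = ½ × (1202 - 769) × 433 = 93744.5.

Consumer surplus = 93744.5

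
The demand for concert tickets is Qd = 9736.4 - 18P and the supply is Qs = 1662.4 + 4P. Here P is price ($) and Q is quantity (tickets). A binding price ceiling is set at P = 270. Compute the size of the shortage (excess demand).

At P = 270: Qd = 4876.4 and Qs = 2742.4.
Shortage = Qd - Qs = 4876.4 - 2742.4 = 2134.

Shortage = 2134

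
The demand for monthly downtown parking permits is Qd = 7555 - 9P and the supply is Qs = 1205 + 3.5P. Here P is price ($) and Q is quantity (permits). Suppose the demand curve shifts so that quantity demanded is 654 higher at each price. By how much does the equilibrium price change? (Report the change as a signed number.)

ΔP = 52.32

Equating demand and supply, 7555 - 9P = 1205 + 3.5P gives 12.5P = 6350, so P* = 508.
Then Q* = 7555 - 9(508) = 2983.
After the shift, demand is Qd = 8209 - 9P.
Re-solving, 12.5P = 7004 gives P = 560.32 and Q = 3166.12.
ΔP = 560.32 - 508 = 52.32.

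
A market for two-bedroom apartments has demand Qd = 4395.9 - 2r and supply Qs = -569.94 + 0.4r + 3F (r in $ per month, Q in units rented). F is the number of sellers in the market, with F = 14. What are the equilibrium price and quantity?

With F = 14, supply is Qs = -527.94 + 0.4r.
Equating demand and supply, 4395.9 - 2r = -527.94 + 0.4r gives 2.4r = 4923.84, so r* = 2051.6.
Plugging r* into demand: Q* = 4395.9 - 2(2051.6) = 292.7.

r* = 2051.6, Q* = 292.7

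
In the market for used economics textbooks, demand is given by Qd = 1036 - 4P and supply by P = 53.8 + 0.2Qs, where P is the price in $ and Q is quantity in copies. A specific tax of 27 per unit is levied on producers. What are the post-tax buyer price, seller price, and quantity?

Solving each curve for Q: Qs = -269 + 5P.
Producers keep P_s = P_b - 27 per unit, so supply in terms of the buyer price is Qs = -404 + 5P_b.
Set Qd = Qs: 1036 - 4P_b = -404 + 5P_b, so 1440 = 9P_b and P_b = 160.
Then P_s = 160 - 27 = 133 and Q = 1036 - 4(160) = 396.

P_b = 160, P_s = 133, Q = 396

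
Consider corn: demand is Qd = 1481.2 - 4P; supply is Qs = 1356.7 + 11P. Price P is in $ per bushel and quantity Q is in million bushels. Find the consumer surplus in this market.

At equilibrium Qd = Qs, so 1481.2 - 4P = 1356.7 + 11P; collecting terms, 124.5 = 15P and P* = 8.3.
Plugging P* into demand: Q* = 1481.2 - 4(8.3) = 1448.
Demand choke price (Qd = 0): P = 1481.2/4 = 370.3. Consumer surplus = ½ × (370.3 - 8.3) × 1448 = 262088.

Consumer surplus = 262088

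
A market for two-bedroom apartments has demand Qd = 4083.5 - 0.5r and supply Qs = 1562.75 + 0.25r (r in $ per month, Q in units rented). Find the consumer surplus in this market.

Consumer surplus = 5774409

Set Qd = Qs: 4083.5 - 0.5r = 1562.75 + 0.25r, so 2520.75 = 0.75r and r* = 3361.
Substitute back: Q* = 4083.5 - 0.5(3361) = 2403.
Demand choke price (Qd = 0): r = 4083.5/0.5 = 8167. Consumer surplus = ½ × (8167 - 3361) × 2403 = 5774409.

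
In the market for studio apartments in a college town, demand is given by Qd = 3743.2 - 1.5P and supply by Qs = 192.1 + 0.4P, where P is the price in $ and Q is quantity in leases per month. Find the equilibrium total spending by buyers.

The market clears where 3743.2 - 1.5P = 192.1 + 0.4P. Rearranging, 1.9P = 3551.1, hence P* = 1869.
From the demand curve, Q* = 3743.2 - 1.5(1869) = 939.7.
Total spending by buyers = P* × Q* = 1869 × 939.7 = 1756299.3.

Total spending by buyers = 1756299.3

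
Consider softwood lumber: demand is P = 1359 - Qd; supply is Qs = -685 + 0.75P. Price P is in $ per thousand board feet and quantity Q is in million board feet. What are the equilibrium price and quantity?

In direct form, Qd = 1359 - P.
Set Qd = Qs: 1359 - P = -685 + 0.75P, so 2044 = 1.75P and P* = 1168.
Then Q* = 1359 - 1168 = 191.

P* = 1168, Q* = 191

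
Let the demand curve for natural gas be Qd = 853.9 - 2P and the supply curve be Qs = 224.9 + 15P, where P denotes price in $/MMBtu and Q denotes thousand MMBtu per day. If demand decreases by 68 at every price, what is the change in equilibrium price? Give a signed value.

ΔP = -4

Equating demand and supply, 853.9 - 2P = 224.9 + 15P gives 17P = 629, so P* = 37.
Then Q* = 853.9 - 2(37) = 779.9.
After the shift, demand is Qd = 785.9 - 2P.
Re-solving, 17P = 561 gives P = 33 and Q = 719.9.
ΔP = 33 - 37 = -4.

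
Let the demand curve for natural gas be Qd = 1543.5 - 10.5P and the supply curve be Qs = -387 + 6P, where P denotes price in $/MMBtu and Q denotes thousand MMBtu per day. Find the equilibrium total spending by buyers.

Equating demand and supply, 1543.5 - 10.5P = -387 + 6P gives 16.5P = 1930.5, so P* = 117.
From the demand curve, Q* = 1543.5 - 10.5(117) = 315.
Total spending by buyers = P* × Q* = 117 × 315 = 36855.

Total spending by buyers = 36855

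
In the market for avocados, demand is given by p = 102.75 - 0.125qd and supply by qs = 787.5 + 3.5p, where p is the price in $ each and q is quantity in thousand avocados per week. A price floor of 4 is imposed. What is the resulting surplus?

Surplus = 11.5

Rewriting in direct form: qd = 822 - 8p.
With p fixed at 4, quantity demanded is 790 and quantity supplied is 801.5.
Surplus = qs - qd = 801.5 - 790 = 11.5.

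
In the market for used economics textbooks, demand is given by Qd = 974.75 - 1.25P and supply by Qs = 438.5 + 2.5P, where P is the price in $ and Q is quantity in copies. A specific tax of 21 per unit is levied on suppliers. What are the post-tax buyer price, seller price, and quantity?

With a tax of 21 on suppliers, they supply based on the net price P_s = P_b - 21, so Qs = 386 + 2.5P_b.
Set Qd = Qs: 974.75 - 1.25P_b = 386 + 2.5P_b, so 588.75 = 3.75P_b and P_b = 157.
So P_s = 136 and the quantity traded is Q = 974.75 - 1.25(157) = 778.5.

P_b = 157, P_s = 136, Q = 778.5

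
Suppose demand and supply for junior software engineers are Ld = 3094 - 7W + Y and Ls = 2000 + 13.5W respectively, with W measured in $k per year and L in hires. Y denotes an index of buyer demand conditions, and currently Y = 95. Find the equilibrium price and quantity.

W* = 58, L* = 2783

With Y = 95, demand is Ld = 3189 - 7W.
Equating demand and supply, 3189 - 7W = 2000 + 13.5W gives 20.5W = 1189, so W* = 58.
Then L* = 3189 - 7(58) = 2783.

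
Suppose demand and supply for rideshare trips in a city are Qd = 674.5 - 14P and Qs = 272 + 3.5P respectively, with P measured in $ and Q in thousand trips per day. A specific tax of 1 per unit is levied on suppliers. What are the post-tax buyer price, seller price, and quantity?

With a tax of 1 on suppliers, they supply based on the net price P_s = P_b - 1, so Qs = 268.5 + 3.5P_b.
Equate demand and the shifted supply: 674.5 - 14P_b = 268.5 + 3.5P_b, giving 17.5P_b = 406, so P_b = 23.2.
So P_s = 22.2 and the quantity traded is Q = 674.5 - 14(23.2) = 349.7.

P_b = 23.2, P_s = 22.2, Q = 349.7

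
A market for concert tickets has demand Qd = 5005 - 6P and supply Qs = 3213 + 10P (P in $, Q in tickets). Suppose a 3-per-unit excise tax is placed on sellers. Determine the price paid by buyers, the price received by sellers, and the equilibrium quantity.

With a tax of 3 on sellers, they supply based on the net price P_s = P_b - 3, so Qs = 3183 + 10P_b.
Equate demand and the shifted supply: 5005 - 6P_b = 3183 + 10P_b, giving 16P_b = 1822, so P_b = 113.875.
So P_s = 110.875 and the quantity traded is Q = 5005 - 6(113.875) = 4321.75.

P_b = 113.875, P_s = 110.875, Q = 4321.75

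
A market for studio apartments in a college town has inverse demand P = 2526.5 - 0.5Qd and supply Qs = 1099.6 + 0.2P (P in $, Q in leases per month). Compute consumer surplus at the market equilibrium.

Consumer surplus = 532170.25

Rewriting in direct form: Qd = 5053 - 2P.
Equating demand and supply, 5053 - 2P = 1099.6 + 0.2P gives 2.2P = 3953.4, so P* = 1797.
Plugging P* into demand: Q* = 5053 - 2(1797) = 1459.
Demand choke price (Qd = 0): P = 5053/2 = 2526.5. Consumer surplus = ½ × (2526.5 - 1797) × 1459 = 532170.25.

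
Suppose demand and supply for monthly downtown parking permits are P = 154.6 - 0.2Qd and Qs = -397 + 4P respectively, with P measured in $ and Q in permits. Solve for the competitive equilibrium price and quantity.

Solving each curve for Q: Qd = 773 - 5P.
Set Qd = Qs: 773 - 5P = -397 + 4P, so 1170 = 9P and P* = 130.
Then Q* = 773 - 5(130) = 123.

P* = 130, Q* = 123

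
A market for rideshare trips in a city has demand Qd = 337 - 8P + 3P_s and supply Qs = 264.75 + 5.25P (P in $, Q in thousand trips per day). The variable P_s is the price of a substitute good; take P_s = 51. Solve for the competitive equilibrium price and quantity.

With P_s = 51, demand is Qd = 490 - 8P.
Equating demand and supply, 490 - 8P = 264.75 + 5.25P gives 13.25P = 225.25, so P* = 17.
From the demand curve, Q* = 490 - 8(17) = 354.

P* = 17, Q* = 354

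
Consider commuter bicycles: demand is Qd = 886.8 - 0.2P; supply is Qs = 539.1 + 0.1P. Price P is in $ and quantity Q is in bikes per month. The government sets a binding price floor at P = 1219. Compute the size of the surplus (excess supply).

Evaluating both curves at the floor price 1219 gives Qd = 643, Qs = 661.
Surplus = Qs - Qd = 661 - 643 = 18.

Surplus = 18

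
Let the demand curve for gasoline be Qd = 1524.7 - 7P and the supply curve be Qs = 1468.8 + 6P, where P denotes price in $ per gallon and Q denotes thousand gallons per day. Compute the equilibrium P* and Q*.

Equating demand and supply, 1524.7 - 7P = 1468.8 + 6P gives 13P = 55.9, so P* = 4.3.
Then Q* = 1524.7 - 7(4.3) = 1494.6.

P* = 4.3, Q* = 1494.6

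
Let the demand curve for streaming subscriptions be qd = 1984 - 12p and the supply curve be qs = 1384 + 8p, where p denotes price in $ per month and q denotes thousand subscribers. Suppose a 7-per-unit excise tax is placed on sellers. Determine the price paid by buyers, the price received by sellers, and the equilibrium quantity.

The tax drives a wedge p_b - p_s = 7. Substituting p_s = p_b - 7 into supply: qs = 1328 + 8p_b.
Set qd = qs: 1984 - 12p_b = 1328 + 8p_b, so 656 = 20p_b and p_b = 32.8.
Then p_s = 32.8 - 7 = 25.8 and q = 1984 - 12(32.8) = 1590.4.

p_b = 32.8, p_s = 25.8, q = 1590.4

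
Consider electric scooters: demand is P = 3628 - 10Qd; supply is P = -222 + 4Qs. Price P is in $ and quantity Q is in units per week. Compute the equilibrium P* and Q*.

P* = 878, Q* = 275

Solving each curve for Q: Qd = 362.8 - 0.1P and Qs = 55.5 + 0.25P.
The market clears where 362.8 - 0.1P = 55.5 + 0.25P. Rearranging, 0.35P = 307.3, hence P* = 878.
Plugging P* into demand: Q* = 362.8 - 0.1(878) = 275.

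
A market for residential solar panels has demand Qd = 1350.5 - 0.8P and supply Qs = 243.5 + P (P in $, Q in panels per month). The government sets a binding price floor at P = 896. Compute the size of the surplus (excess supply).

At P = 896: Qd = 633.7 and Qs = 1139.5.
Surplus = Qs - Qd = 1139.5 - 633.7 = 505.8.

Surplus = 505.8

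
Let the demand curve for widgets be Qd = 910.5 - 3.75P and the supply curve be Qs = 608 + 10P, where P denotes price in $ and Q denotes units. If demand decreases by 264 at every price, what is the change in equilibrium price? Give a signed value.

ΔP = -19.2

The market clears where 910.5 - 3.75P = 608 + 10P. Rearranging, 13.75P = 302.5, hence P* = 22.
Substitute back: Q* = 910.5 - 3.75(22) = 828.
After the shift, demand is Qd = 646.5 - 3.75P.
Re-solving, 13.75P = 38.5 gives P = 2.8 and Q = 636.
ΔP = 2.8 - 22 = -19.2.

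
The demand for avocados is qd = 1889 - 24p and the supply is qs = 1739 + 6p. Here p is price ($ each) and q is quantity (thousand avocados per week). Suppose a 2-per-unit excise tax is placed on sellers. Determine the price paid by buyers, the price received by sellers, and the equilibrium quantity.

With a tax of 2 on sellers, they supply based on the net price p_s = p_b - 2, so qs = 1727 + 6p_b.
Set qd = qs: 1889 - 24p_b = 1727 + 6p_b, so 162 = 30p_b and p_b = 5.4.
Then p_s = 5.4 - 2 = 3.4 and q = 1889 - 24(5.4) = 1759.4.

p_b = 5.4, p_s = 3.4, q = 1759.4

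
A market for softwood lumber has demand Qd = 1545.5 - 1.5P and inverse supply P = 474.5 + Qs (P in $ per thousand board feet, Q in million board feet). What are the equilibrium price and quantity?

P* = 808, Q* = 333.5

Rewriting in direct form: Qs = -474.5 + P.
Set Qd = Qs: 1545.5 - 1.5P = -474.5 + P, so 2020 = 2.5P and P* = 808.
Substitute back: Q* = 1545.5 - 1.5(808) = 333.5.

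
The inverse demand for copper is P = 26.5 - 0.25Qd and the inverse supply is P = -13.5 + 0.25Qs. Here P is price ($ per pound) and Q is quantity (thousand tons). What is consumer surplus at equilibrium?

Consumer surplus = 800

Inverting to quantity form: Qd = 106 - 4P and Qs = 54 + 4P.
Set Qd = Qs: 106 - 4P = 54 + 4P, so 52 = 8P and P* = 6.5.
From the demand curve, Q* = 106 - 4(6.5) = 80.
Demand choke price (Qd = 0): P = 106/4 = 26.5. Consumer surplus = ½ × (26.5 - 6.5) × 80 = 800.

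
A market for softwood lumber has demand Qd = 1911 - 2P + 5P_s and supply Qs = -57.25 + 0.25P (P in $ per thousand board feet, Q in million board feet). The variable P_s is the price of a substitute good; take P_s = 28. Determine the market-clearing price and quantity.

With P_s = 28, demand is Qd = 2051 - 2P.
Set Qd = Qs: 2051 - 2P = -57.25 + 0.25P, so 2108.25 = 2.25P and P* = 937.
Then Q* = 2051 - 2(937) = 177.

P* = 937, Q* = 177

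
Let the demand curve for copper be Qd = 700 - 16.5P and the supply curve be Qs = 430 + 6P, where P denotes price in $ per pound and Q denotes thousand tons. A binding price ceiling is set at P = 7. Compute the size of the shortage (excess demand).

Shortage = 112.5

At P = 7: Qd = 584.5 and Qs = 472.
Shortage = Qd - Qs = 584.5 - 472 = 112.5.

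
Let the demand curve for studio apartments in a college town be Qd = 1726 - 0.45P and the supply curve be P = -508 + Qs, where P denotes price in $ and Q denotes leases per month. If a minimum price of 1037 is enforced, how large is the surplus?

Solving each curve for Q: Qs = 508 + P.
With P fixed at 1037, quantity demanded is 1259.35 and quantity supplied is 1545.
Surplus = Qs - Qd = 1545 - 1259.35 = 285.65.

Surplus = 285.65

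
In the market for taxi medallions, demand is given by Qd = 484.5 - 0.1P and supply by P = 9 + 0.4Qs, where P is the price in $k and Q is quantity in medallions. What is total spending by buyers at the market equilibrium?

Rewriting in direct form: Qs = -22.5 + 2.5P.
At equilibrium Qd = Qs, so 484.5 - 0.1P = -22.5 + 2.5P; collecting terms, 507 = 2.6P and P* = 195.
From the demand curve, Q* = 484.5 - 0.1(195) = 465.
Total spending by buyers = P* × Q* = 195 × 465 = 90675.

Total spending by buyers = 90675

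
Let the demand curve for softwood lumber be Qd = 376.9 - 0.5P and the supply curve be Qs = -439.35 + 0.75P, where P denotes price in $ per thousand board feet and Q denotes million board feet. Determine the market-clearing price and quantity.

The market clears where 376.9 - 0.5P = -439.35 + 0.75P. Rearranging, 1.25P = 816.25, hence P* = 653.
Plugging P* into demand: Q* = 376.9 - 0.5(653) = 50.4.

P* = 653, Q* = 50.4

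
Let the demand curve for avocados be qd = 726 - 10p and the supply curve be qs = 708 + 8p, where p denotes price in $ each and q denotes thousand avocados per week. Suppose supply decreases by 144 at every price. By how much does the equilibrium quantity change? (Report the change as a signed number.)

Δq = -80

At equilibrium qd = qs, so 726 - 10p = 708 + 8p; collecting terms, 18 = 18p and p* = 1.
From the demand curve, q* = 726 - 10(1) = 716.
After the shift, supply is qs = 564 + 8p.
Re-solving, 18p = 162 gives p = 9 and q = 636.
Δq = 636 - 716 = -80.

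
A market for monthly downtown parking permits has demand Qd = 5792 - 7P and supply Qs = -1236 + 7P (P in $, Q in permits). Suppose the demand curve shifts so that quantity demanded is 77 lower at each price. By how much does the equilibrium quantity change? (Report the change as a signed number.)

ΔQ = -38.5

Set Qd = Qs: 5792 - 7P = -1236 + 7P, so 7028 = 14P and P* = 502.
Then Q* = 5792 - 7(502) = 2278.
After the shift, demand is Qd = 5715 - 7P.
New equilibrium: 6951 = 14P, so P = 496.5 and Q = 2239.5.
ΔQ = 2239.5 - 2278 = -38.5.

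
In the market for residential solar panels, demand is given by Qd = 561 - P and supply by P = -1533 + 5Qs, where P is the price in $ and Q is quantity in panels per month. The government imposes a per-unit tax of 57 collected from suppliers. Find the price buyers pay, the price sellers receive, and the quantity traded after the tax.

Rewriting in direct form: Qs = 306.6 + 0.2P.
With a tax of 57 on suppliers, they supply based on the net price P_s = P_b - 57, so Qs = 295.2 + 0.2P_b.
Set Qd = Qs: 561 - P_b = 295.2 + 0.2P_b, so 265.8 = 1.2P_b and P_b = 221.5.
Then P_s = 221.5 - 57 = 164.5 and Q = 561 - 221.5 = 339.5.

P_b = 221.5, P_s = 164.5, Q = 339.5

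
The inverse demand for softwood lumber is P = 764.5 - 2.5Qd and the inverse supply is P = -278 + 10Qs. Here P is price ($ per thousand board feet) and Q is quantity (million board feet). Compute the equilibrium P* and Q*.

P* = 556, Q* = 83.4

Rewriting in direct form: Qd = 305.8 - 0.4P and Qs = 27.8 + 0.1P.
Set Qd = Qs: 305.8 - 0.4P = 27.8 + 0.1P, so 278 = 0.5P and P* = 556.
Then Q* = 305.8 - 0.4(556) = 83.4.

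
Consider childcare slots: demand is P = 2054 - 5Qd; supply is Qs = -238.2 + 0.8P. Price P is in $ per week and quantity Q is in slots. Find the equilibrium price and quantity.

P* = 649, Q* = 281

In direct form, Qd = 410.8 - 0.2P.
At equilibrium Qd = Qs, so 410.8 - 0.2P = -238.2 + 0.8P; collecting terms, 649 = P and P* = 649.
Plugging P* into demand: Q* = 410.8 - 0.2(649) = 281.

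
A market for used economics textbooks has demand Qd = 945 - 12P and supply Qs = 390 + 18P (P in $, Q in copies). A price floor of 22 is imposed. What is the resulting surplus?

Evaluating both curves at the floor price 22 gives Qd = 681, Qs = 786.
Surplus = Qs - Qd = 786 - 681 = 105.

Surplus = 105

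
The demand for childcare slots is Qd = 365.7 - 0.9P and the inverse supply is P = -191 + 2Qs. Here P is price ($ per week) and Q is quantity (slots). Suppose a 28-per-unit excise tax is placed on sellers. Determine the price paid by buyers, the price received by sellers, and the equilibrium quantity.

P_b = 203, P_s = 175, Q = 183

Rewriting in direct form: Qs = 95.5 + 0.5P.
With a tax of 28 on sellers, they supply based on the net price P_s = P_b - 28, so Qs = 81.5 + 0.5P_b.
Market clearing requires 365.7 - 0.9P_b = 81.5 + 0.5P_b; hence 284.2 = 1.4P_b and P_b = 203.
So P_s = 175 and the quantity traded is Q = 365.7 - 0.9(203) = 183.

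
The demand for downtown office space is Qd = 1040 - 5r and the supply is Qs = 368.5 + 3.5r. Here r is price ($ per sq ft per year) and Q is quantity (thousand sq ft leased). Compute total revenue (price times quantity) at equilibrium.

Total revenue = 50955

The market clears where 1040 - 5r = 368.5 + 3.5r. Rearranging, 8.5r = 671.5, hence r* = 79.
Plugging r* into demand: Q* = 1040 - 5(79) = 645.
Total revenue = r* × Q* = 79 × 645 = 50955.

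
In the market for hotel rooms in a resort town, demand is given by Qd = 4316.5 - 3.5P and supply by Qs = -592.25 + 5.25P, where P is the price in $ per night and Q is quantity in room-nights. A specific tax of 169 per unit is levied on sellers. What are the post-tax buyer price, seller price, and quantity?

With a tax of 169 on sellers, they supply based on the net price P_s = P_b - 169, so Qs = -1479.5 + 5.25P_b.
Market clearing requires 4316.5 - 3.5P_b = -1479.5 + 5.25P_b; hence 5796 = 8.75P_b and P_b = 662.4.
Then P_s = 662.4 - 169 = 493.4 and Q = 4316.5 - 3.5(662.4) = 1998.1.

P_b = 662.4, P_s = 493.4, Q = 1998.1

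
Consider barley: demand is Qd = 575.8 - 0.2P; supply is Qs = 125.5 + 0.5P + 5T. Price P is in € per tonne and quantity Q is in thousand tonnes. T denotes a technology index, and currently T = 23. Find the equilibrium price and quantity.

With T = 23, supply is Qs = 240.5 + 0.5P.
At equilibrium Qd = Qs, so 575.8 - 0.2P = 240.5 + 0.5P; collecting terms, 335.3 = 0.7P and P* = 479.
Substitute back: Q* = 575.8 - 0.2(479) = 480.

P* = 479, Q* = 480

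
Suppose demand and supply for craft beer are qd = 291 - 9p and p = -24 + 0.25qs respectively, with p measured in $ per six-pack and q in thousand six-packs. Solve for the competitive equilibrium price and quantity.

Solving each curve for q: qs = 96 + 4p.
The market clears where 291 - 9p = 96 + 4p. Rearranging, 13p = 195, hence p* = 15.
From the demand curve, q* = 291 - 9(15) = 156.

p* = 15, q* = 156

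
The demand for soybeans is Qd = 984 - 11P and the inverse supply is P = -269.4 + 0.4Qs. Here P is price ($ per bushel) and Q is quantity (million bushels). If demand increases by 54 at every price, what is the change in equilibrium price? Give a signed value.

ΔP = 4

Solving each curve for Q: Qs = 673.5 + 2.5P.
Set Qd = Qs: 984 - 11P = 673.5 + 2.5P, so 310.5 = 13.5P and P* = 23.
From the demand curve, Q* = 984 - 11(23) = 731.
After the shift, demand is Qd = 1038 - 11P.
Re-solving, 13.5P = 364.5 gives P = 27 and Q = 741.
ΔP = 27 - 23 = 4.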